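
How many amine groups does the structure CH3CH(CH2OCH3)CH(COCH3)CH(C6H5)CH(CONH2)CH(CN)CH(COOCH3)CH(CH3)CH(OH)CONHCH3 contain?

0

Working along the chain:
  CH(CH2OCH3): pendant –CH2OCH3: C–O–C linkage → ether.
  CH(COCH3): pendant –COCH3: carbonyl C bonded to two carbons → ketone.
  CH(C6H5): pendant –C6H5: benzene ring → arene.
  CH(CONH2): pendant –CONH2: carbonyl C bonded to C and N → amide.
  CH(CN): pendant –C≡N: nitrile.
  CH(COOCH3): pendant –COOCH3: carbonyl C bonded to C and –OCH3 → ester.
  CH(OH): –OH on an sp³ carbon → alcohol (secondary).
  CONHCH3: –C(=O)NHCH3: carbonyl C bonded to C and to N → amide (the N is not an amine).
No segment is a amine: CH(CONH2) is amide, not amine; CH(CN) is nitrile, not amine; CONHCH3 is amide, not amine. → 0.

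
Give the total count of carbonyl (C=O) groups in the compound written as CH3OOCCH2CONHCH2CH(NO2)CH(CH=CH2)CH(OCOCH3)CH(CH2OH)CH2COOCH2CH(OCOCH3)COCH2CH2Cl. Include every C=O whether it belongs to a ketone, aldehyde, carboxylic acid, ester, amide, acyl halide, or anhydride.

6

CH3OOC: ester, 1 C=O (running total 1).
CH2CONHCH2: amide, 1 C=O (running total 2).
CH(OCOCH3): ester, 1 C=O (running total 3).
CH2COOCH2: ester, 1 C=O (running total 4).
CH(OCOCH3): ester, 1 C=O (running total 5).
CO: ketone, 1 C=O (running total 6).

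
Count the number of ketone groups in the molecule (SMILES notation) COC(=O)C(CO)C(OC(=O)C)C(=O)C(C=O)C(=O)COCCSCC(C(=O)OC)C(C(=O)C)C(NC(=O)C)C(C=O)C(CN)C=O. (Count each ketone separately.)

3

Working along the chain:
  CH3OOC: CH3O–C(=O)–: carbonyl C bonded to C and to –OCH3 → ester (not ketone + ether).
  CH(CH2OH): pendant –CH2OH on an sp³ backbone C → alcohol.
  CH(OCOCH3): pendant –OC(=O)CH3: an acyloxy group → ester.
  CO: –C(=O)– with carbon on both sides → ketone.
  CH(CHO): pendant –CHO: carbonyl C bonded to C and H → aldehyde.
  CO: –C(=O)– with carbon on both sides → ketone.
  CH2OCH2: C–O–C with sp³ carbons on both sides and no adjacent C=O → ether.
  CH2SCH2: C–S–C linkage → sulfide (thioether).
  CH(COOCH3): pendant –COOCH3: carbonyl C bonded to C and –OCH3 → ester.
  CH(COCH3): pendant –COCH3: carbonyl C bonded to two carbons → ketone.
  CH(NHCOCH3): pendant –NHC(=O)CH3: N bonded to a carbonyl → amide (not amine).
  CH(CHO): pendant –CHO: carbonyl C bonded to C and H → aldehyde.
  CH(CH2NH2): pendant –CH2NH2: N on sp³ C, no adjacent C=O → amine.
  CHO: terminal –CHO: carbonyl C bonded to H and C → aldehyde.
Ketone appears at: CO, CO, CH(COCH3) → 3.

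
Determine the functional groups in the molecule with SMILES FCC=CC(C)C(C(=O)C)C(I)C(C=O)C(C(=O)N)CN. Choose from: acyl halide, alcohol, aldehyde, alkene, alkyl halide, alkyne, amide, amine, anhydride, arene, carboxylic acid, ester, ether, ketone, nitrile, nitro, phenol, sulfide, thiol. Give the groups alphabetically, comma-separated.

aldehyde, alkene, alkyl halide, amide, amine, ketone

Reading the structure from left to right:
  FCH2: halogen on an sp³ carbon → alkyl halide.
  CH=CH: C=C double bond → alkene.
  CH(COCH3): pendant –COCH3: carbonyl C bonded to two carbons → ketone.
  CH(I): halogen on an sp³ carbon → alkyl halide.
  CH(CHO): pendant –CHO: carbonyl C bonded to C and H → aldehyde.
  CH(CONH2): pendant –CONH2: carbonyl C bonded to C and N → amide.
  CH2NH2: –NH2 on an sp³ carbon with no adjacent C=O → amine.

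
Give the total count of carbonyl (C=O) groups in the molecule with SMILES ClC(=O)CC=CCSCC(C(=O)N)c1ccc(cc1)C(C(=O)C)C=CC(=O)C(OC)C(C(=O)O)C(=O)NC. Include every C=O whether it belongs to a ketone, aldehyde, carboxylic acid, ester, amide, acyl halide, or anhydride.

ClCO: acyl halide, 1 C=O (running total 1).
CH(CONH2): amide, 1 C=O (running total 2).
CH(COCH3): ketone, 1 C=O (running total 3).
CO: ketone, 1 C=O (running total 4).
CH(COOH): carboxylic acid, 1 C=O (running total 5).
CONHCH3: amide, 1 C=O (running total 6).

6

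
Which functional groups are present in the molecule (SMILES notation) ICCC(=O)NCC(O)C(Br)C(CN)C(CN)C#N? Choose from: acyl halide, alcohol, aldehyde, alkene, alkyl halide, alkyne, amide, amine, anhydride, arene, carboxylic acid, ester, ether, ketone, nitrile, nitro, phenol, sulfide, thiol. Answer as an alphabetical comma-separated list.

alcohol, alkyl halide, amide, amine, nitrile

halogen on an sp³ carbon → alkyl halide.
–C(=O)–N– linkage → amide (the N is not an amine).
–OH on an sp³ carbon → alcohol (secondary).
halogen on an sp³ carbon → alkyl halide.
pendant –CH2NH2: N on sp³ C, no adjacent C=O → amine.
pendant –CH2NH2: N on sp³ C, no adjacent C=O → amine.
–C≡N: carbon triple-bonded to nitrogen → nitrile.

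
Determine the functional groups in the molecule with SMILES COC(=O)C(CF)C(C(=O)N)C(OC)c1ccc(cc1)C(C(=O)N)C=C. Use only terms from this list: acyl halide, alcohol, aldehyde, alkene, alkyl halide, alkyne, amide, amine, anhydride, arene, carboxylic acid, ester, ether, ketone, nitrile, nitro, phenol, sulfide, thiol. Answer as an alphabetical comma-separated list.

alkene, alkyl halide, amide, arene, ester, ether

Working along the chain:
  CH3OOC: CH3O–C(=O)–: carbonyl C bonded to C and to –OCH3 → ester (not ketone + ether).
  CH(CH2F): pendant –CH2X: halogen on sp³ carbon → alkyl halide.
  CH(CONH2): pendant –CONH2: carbonyl C bonded to C and N → amide.
  CH(OCH3): pendant –OCH3: C–O–C with sp³ C, no adjacent C=O → ether.
  C6H4: para-disubstituted benzene ring → arene.
  CH(CONH2): pendant –CONH2: carbonyl C bonded to C and N → amide.
  CH=CH2: C=C double bond → alkene.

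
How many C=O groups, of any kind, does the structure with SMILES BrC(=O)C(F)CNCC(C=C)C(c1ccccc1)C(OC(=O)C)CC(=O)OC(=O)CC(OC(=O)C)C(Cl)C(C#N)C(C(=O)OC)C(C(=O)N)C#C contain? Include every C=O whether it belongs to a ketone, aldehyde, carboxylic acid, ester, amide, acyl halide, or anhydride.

7

BrCO: acyl halide, 1 C=O (running total 1).
CH(OCOCH3): ester, 1 C=O (running total 2).
CH2CO-O-COCH2: anhydride, 2 C=O (running total 4).
CH(OCOCH3): ester, 1 C=O (running total 5).
CH(COOCH3): ester, 1 C=O (running total 6).
CH(CONH2): amide, 1 C=O (running total 7).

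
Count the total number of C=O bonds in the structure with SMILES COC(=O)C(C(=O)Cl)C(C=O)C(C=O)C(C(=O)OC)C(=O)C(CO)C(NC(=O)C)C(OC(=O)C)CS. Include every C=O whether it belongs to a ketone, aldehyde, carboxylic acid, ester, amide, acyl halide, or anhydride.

CH3OOC: ester, 1 C=O (running total 1).
CH(COCl): acyl halide, 1 C=O (running total 2).
CH(CHO): aldehyde, 1 C=O (running total 3).
CH(CHO): aldehyde, 1 C=O (running total 4).
CH(COOCH3): ester, 1 C=O (running total 5).
CO: ketone, 1 C=O (running total 6).
CH(NHCOCH3): amide, 1 C=O (running total 7).
CH(OCOCH3): ester, 1 C=O (running total 8).

8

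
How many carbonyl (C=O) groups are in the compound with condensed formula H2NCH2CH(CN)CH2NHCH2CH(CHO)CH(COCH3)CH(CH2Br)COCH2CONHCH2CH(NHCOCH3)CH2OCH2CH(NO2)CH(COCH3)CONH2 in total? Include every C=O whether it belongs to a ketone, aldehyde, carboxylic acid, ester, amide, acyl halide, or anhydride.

CH(CHO): aldehyde, 1 C=O (running total 1).
CH(COCH3): ketone, 1 C=O (running total 2).
CO: ketone, 1 C=O (running total 3).
CH2CONHCH2: amide, 1 C=O (running total 4).
CH(NHCOCH3): amide, 1 C=O (running total 5).
CH(COCH3): ketone, 1 C=O (running total 6).
CONH2: amide, 1 C=O (running total 7).

7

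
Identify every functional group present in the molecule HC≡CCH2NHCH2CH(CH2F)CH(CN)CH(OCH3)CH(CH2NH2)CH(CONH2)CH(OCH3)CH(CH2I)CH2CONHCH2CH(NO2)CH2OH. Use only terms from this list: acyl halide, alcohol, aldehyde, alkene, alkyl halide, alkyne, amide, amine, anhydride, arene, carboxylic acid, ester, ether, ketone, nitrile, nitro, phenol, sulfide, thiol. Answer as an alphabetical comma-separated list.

alcohol, alkyl halide, alkyne, amide, amine, ether, nitrile, nitro

Working along the chain:
  HC≡C: C≡C triple bond → alkyne.
  CH2NHCH2: C–N–C with sp³ carbons and no adjacent C=O → amine (secondary).
  CH(CH2F): pendant –CH2X: halogen on sp³ carbon → alkyl halide.
  CH(CN): pendant –C≡N: nitrile.
  CH(OCH3): pendant –OCH3: C–O–C with sp³ C, no adjacent C=O → ether.
  CH(CH2NH2): pendant –CH2NH2: N on sp³ C, no adjacent C=O → amine.
  CH(CONH2): pendant –CONH2: carbonyl C bonded to C and N → amide.
  CH(OCH3): pendant –OCH3: C–O–C with sp³ C, no adjacent C=O → ether.
  CH(CH2I): pendant –CH2X: halogen on sp³ carbon → alkyl halide.
  CH2CONHCH2: –C(=O)–N– linkage → amide (the N is not an amine).
  CH(NO2): –NO2 on an sp³ carbon → nitro (the N=O is not a carbonyl).
  CH2OH: –OH on an sp³ carbon → alcohol.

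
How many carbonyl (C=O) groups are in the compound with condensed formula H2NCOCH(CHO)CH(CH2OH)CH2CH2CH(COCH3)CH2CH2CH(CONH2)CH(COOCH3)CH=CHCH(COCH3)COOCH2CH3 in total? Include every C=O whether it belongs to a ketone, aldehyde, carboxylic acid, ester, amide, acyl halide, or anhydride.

H2NCO: amide, 1 C=O (running total 1).
CH(CHO): aldehyde, 1 C=O (running total 2).
CH(COCH3): ketone, 1 C=O (running total 3).
CH(CONH2): amide, 1 C=O (running total 4).
CH(COOCH3): ester, 1 C=O (running total 5).
CH(COCH3): ketone, 1 C=O (running total 6).
COOCH2CH3: ester, 1 C=O (running total 7).

7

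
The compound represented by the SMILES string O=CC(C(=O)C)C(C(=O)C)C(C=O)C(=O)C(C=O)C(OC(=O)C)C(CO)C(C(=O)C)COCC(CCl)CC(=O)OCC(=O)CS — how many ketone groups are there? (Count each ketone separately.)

Reading the structure from left to right:
  OHC: terminal –CHO: carbonyl C bonded to H and C → aldehyde.
  CH(COCH3): pendant –COCH3: carbonyl C bonded to two carbons → ketone.
  CH(COCH3): pendant –COCH3: carbonyl C bonded to two carbons → ketone.
  CH(CHO): pendant –CHO: carbonyl C bonded to C and H → aldehyde.
  CO: –C(=O)– with carbon on both sides → ketone.
  CH(CHO): pendant –CHO: carbonyl C bonded to C and H → aldehyde.
  CH(OCOCH3): pendant –OC(=O)CH3: an acyloxy group → ester.
  CH(CH2OH): pendant –CH2OH on an sp³ backbone C → alcohol.
  CH(COCH3): pendant –COCH3: carbonyl C bonded to two carbons → ketone.
  CH2OCH2: C–O–C with sp³ carbons on both sides and no adjacent C=O → ether.
  CH(CH2Cl): pendant –CH2X: halogen on sp³ carbon → alkyl halide.
  CH2COOCH2: –C(=O)–O–C with C on the carbonyl side → ester.
  CO: –C(=O)– with carbon on both sides → ketone.
  CH2SH: –SH on an sp³ carbon → thiol.
Ketone appears at: CH(COCH3), CH(COCH3), CO, CH(COCH3), CO → 5.

5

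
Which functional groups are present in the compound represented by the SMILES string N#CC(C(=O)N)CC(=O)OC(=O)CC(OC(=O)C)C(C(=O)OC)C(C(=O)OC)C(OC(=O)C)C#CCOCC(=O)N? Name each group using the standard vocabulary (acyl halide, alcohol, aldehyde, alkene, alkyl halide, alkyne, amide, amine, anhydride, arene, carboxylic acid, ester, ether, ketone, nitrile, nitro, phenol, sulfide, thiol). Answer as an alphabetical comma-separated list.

Reading the structure from left to right:
  N≡C: N≡C–: carbon triple-bonded to nitrogen → nitrile.
  CH(CONH2): pendant –CONH2: carbonyl C bonded to C and N → amide.
  CH2CO-O-COCH2: two acyl groups sharing one oxygen, –C(=O)–O–C(=O)– → anhydride.
  CH(OCOCH3): pendant –OC(=O)CH3: an acyloxy group → ester.
  CH(COOCH3): pendant –COOCH3: carbonyl C bonded to C and –OCH3 → ester.
  CH(COOCH3): pendant –COOCH3: carbonyl C bonded to C and –OCH3 → ester.
  CH(OCOCH3): pendant –OC(=O)CH3: an acyloxy group → ester.
  C≡C: C≡C triple bond → alkyne.
  CH2OCH2: C–O–C with sp³ carbons on both sides and no adjacent C=O → ether.
  CONH2: –C(=O)NH2: carbonyl C bonded to C and to N → amide (the N is not a separate amine).

alkyne, amide, anhydride, ester, ether, nitrile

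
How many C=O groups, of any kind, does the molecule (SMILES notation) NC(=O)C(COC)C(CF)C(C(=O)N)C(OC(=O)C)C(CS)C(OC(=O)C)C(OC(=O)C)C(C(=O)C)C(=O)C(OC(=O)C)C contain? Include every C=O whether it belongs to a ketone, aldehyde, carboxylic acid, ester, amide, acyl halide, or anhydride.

H2NCO: amide, 1 C=O (running total 1).
CH(CONH2): amide, 1 C=O (running total 2).
CH(OCOCH3): ester, 1 C=O (running total 3).
CH(OCOCH3): ester, 1 C=O (running total 4).
CH(OCOCH3): ester, 1 C=O (running total 5).
CH(COCH3): ketone, 1 C=O (running total 6).
CO: ketone, 1 C=O (running total 7).
CH(OCOCH3): ester, 1 C=O (running total 8).

8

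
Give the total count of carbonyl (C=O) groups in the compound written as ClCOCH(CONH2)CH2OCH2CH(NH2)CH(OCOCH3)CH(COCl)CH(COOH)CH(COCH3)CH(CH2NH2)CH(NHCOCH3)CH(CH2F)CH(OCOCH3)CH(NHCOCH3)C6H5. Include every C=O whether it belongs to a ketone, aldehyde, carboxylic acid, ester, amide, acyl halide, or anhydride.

9

ClCO: acyl halide, 1 C=O (running total 1).
CH(CONH2): amide, 1 C=O (running total 2).
CH(OCOCH3): ester, 1 C=O (running total 3).
CH(COCl): acyl halide, 1 C=O (running total 4).
CH(COOH): carboxylic acid, 1 C=O (running total 5).
CH(COCH3): ketone, 1 C=O (running total 6).
CH(NHCOCH3): amide, 1 C=O (running total 7).
CH(OCOCH3): ester, 1 C=O (running total 8).
CH(NHCOCH3): amide, 1 C=O (running total 9).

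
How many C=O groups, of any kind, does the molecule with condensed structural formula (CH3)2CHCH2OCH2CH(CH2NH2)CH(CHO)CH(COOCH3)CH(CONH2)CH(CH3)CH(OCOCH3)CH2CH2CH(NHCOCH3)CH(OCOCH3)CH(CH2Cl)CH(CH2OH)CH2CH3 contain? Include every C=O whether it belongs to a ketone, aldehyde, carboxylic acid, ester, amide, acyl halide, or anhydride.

6

CH(CHO): aldehyde, 1 C=O (running total 1).
CH(COOCH3): ester, 1 C=O (running total 2).
CH(CONH2): amide, 1 C=O (running total 3).
CH(OCOCH3): ester, 1 C=O (running total 4).
CH(NHCOCH3): amide, 1 C=O (running total 5).
CH(OCOCH3): ester, 1 C=O (running total 6).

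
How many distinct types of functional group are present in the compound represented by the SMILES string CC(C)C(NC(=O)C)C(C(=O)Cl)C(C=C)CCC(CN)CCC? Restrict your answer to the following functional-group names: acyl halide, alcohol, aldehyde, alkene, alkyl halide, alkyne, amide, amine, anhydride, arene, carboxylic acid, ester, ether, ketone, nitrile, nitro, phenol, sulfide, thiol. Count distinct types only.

4

pendant –NHC(=O)CH3: N bonded to a carbonyl → amide (not amine).
pendant –C(=O)X: carbonyl C bonded to C and halogen → acyl halide.
pendant –CH=CH2: C=C double bond → alkene.
pendant –CH2NH2: N on sp³ C, no adjacent C=O → amine.
Distinct types present: acyl halide, alkene, amide, amine.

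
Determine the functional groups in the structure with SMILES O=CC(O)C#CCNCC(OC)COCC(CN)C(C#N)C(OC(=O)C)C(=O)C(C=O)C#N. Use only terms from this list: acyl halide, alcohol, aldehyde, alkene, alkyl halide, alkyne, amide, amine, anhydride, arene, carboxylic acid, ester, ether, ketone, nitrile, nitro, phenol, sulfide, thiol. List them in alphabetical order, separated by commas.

alcohol, aldehyde, alkyne, amine, ester, ether, ketone, nitrile

Taking each segment in turn:
  OHC: terminal –CHO: carbonyl C bonded to H and C → aldehyde.
  CH(OH): –OH on an sp³ carbon → alcohol (secondary).
  C≡C: C≡C triple bond → alkyne.
  CH2NHCH2: C–N–C with sp³ carbons and no adjacent C=O → amine (secondary).
  CH(OCH3): pendant –OCH3: C–O–C with sp³ C, no adjacent C=O → ether.
  CH2OCH2: C–O–C with sp³ carbons on both sides and no adjacent C=O → ether.
  CH(CH2NH2): pendant –CH2NH2: N on sp³ C, no adjacent C=O → amine.
  CH(CN): pendant –C≡N: nitrile.
  CH(OCOCH3): pendant –OC(=O)CH3: an acyloxy group → ester.
  CO: –C(=O)– with carbon on both sides → ketone.
  CH(CHO): pendant –CHO: carbonyl C bonded to C and H → aldehyde.
  CN: –C≡N: carbon triple-bonded to nitrogen → nitrile.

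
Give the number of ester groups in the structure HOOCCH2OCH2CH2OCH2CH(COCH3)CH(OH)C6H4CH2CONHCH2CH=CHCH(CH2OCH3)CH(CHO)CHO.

0

–COOH: carbonyl C bonded to –OH and C → carboxylic acid (the –OH is not a separate alcohol).
C–O–C with sp³ carbons on both sides and no adjacent C=O → ether.
C–O–C with sp³ carbons on both sides and no adjacent C=O → ether.
pendant –COCH3: carbonyl C bonded to two carbons → ketone.
–OH on an sp³ carbon → alcohol (secondary).
para-disubstituted benzene ring → arene.
–C(=O)–N– linkage → amide (the N is not an amine).
C=C double bond → alkene.
pendant –CH2OCH3: C–O–C linkage → ether.
pendant –CHO: carbonyl C bonded to C and H → aldehyde.
terminal –CHO: carbonyl C bonded to H and C → aldehyde.
No segment is a ester: HOOC is carboxylic acid, not ester; CH2OCH2 is ether, not ester; CH2OCH2 is ether, not ester. → 0.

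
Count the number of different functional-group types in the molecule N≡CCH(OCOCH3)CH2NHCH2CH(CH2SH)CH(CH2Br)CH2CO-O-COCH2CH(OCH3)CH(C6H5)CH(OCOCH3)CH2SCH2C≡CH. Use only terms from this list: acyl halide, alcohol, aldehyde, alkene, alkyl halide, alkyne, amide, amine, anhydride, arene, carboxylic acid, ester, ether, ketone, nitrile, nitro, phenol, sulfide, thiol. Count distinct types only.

10

Taking each segment in turn:
  N≡C: N≡C–: carbon triple-bonded to nitrogen → nitrile.
  CH(OCOCH3): pendant –OC(=O)CH3: an acyloxy group → ester.
  CH2NHCH2: C–N–C with sp³ carbons and no adjacent C=O → amine (secondary).
  CH(CH2SH): pendant –CH2SH → thiol.
  CH(CH2Br): pendant –CH2X: halogen on sp³ carbon → alkyl halide.
  CH2CO-O-COCH2: two acyl groups sharing one oxygen, –C(=O)–O–C(=O)– → anhydride.
  CH(OCH3): pendant –OCH3: C–O–C with sp³ C, no adjacent C=O → ether.
  CH(C6H5): pendant –C6H5: benzene ring → arene.
  CH(OCOCH3): pendant –OC(=O)CH3: an acyloxy group → ester.
  CH2SCH2: C–S–C linkage → sulfide (thioether).
  C≡CH: C≡C triple bond → alkyne.
Distinct types present: alkyl halide, alkyne, amine, anhydride, arene, ester, ether, nitrile, sulfide, thiol.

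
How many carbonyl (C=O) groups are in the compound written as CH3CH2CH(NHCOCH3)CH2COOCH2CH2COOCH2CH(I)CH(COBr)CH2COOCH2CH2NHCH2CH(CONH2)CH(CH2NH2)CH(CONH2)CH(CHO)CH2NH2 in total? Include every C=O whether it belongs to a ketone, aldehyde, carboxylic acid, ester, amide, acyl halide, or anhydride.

CH(NHCOCH3): amide, 1 C=O (running total 1).
CH2COOCH2: ester, 1 C=O (running total 2).
CH2COOCH2: ester, 1 C=O (running total 3).
CH(COBr): acyl halide, 1 C=O (running total 4).
CH2COOCH2: ester, 1 C=O (running total 5).
CH(CONH2): amide, 1 C=O (running total 6).
CH(CONH2): amide, 1 C=O (running total 7).
CH(CHO): aldehyde, 1 C=O (running total 8).

8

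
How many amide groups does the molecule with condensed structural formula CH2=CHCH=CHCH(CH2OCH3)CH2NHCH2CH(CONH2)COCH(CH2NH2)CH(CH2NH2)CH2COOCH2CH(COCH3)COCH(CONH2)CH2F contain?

2

Working along the chain:
  CH2=CH: C=C double bond → alkene.
  CH=CH: C=C double bond → alkene.
  CH(CH2OCH3): pendant –CH2OCH3: C–O–C linkage → ether.
  CH2NHCH2: C–N–C with sp³ carbons and no adjacent C=O → amine (secondary).
  CH(CONH2): pendant –CONH2: carbonyl C bonded to C and N → amide.
  CO: –C(=O)– with carbon on both sides → ketone.
  CH(CH2NH2): pendant –CH2NH2: N on sp³ C, no adjacent C=O → amine.
  CH(CH2NH2): pendant –CH2NH2: N on sp³ C, no adjacent C=O → amine.
  CH2COOCH2: –C(=O)–O–C with C on the carbonyl side → ester.
  CH(COCH3): pendant –COCH3: carbonyl C bonded to two carbons → ketone.
  CO: –C(=O)– with carbon on both sides → ketone.
  CH(CONH2): pendant –CONH2: carbonyl C bonded to C and N → amide.
  CH2F: halogen on an sp³ carbon → alkyl halide.
Amide appears at: CH(CONH2), CH(CONH2) → 2.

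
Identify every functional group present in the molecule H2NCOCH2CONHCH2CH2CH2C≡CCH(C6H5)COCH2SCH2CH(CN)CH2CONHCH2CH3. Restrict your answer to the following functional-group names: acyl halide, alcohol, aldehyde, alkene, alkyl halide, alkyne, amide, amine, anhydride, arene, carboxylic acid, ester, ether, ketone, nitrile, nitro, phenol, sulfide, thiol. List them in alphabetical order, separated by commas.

alkyne, amide, arene, ketone, nitrile, sulfide

–C(=O)NH2: carbonyl C bonded to C and to N → amide (the N is not a separate amine).
–C(=O)–N– linkage → amide (the N is not an amine).
C≡C triple bond → alkyne.
pendant –C6H5: benzene ring → arene.
–C(=O)– with carbon on both sides → ketone.
C–S–C linkage → sulfide (thioether).
pendant –C≡N: nitrile.
–C(=O)–N– linkage → amide (the N is not an amine).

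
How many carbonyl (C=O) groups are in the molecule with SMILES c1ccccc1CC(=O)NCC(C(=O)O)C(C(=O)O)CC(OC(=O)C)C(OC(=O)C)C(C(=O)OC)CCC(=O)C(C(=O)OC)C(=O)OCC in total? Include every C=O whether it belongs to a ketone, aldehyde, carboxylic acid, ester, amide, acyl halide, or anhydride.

CH2CONHCH2: amide, 1 C=O (running total 1).
CH(COOH): carboxylic acid, 1 C=O (running total 2).
CH(COOH): carboxylic acid, 1 C=O (running total 3).
CH(OCOCH3): ester, 1 C=O (running total 4).
CH(OCOCH3): ester, 1 C=O (running total 5).
CH(COOCH3): ester, 1 C=O (running total 6).
CO: ketone, 1 C=O (running total 7).
CH(COOCH3): ester, 1 C=O (running total 8).
COOCH2CH3: ester, 1 C=O (running total 9).

9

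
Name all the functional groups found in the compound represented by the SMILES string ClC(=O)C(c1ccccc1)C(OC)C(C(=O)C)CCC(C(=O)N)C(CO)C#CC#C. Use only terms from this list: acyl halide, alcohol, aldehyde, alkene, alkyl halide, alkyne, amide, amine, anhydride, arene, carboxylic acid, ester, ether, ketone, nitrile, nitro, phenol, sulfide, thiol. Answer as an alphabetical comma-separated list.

Taking each segment in turn:
  ClCO: –C(=O)Cl: carbonyl C bonded to C and to a halogen → acyl halide (not alkyl halide).
  CH(C6H5): pendant –C6H5: benzene ring → arene.
  CH(OCH3): pendant –OCH3: C–O–C with sp³ C, no adjacent C=O → ether.
  CH(COCH3): pendant –COCH3: carbonyl C bonded to two carbons → ketone.
  CH(CONH2): pendant –CONH2: carbonyl C bonded to C and N → amide.
  CH(CH2OH): pendant –CH2OH on an sp³ backbone C → alcohol.
  C≡C: C≡C triple bond → alkyne.
  C≡CH: C≡C triple bond → alkyne.

acyl halide, alcohol, alkyne, amide, arene, ether, ketone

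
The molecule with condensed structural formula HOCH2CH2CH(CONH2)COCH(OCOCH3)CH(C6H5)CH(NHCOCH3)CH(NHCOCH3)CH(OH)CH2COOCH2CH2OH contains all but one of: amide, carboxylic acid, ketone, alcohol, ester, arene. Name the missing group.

amide: present (CH(CONH2) — pendant –CONH2: carbonyl C bonded to C and N → amide).
ketone: present (CO — –C(=O)– with carbon on both sides → ketone).
arene: present (CH(C6H5) — pendant –C6H5: benzene ring → arene).
alcohol: present (HOCH2 — HO– on an sp³ carbon → alcohol).
ester: present (CH(OCOCH3) — pendant –OC(=O)CH3: an acyloxy group → ester).
carboxylic acid: absent. In each of CH(OCOCH3) and CH2COOCH2, the acyl oxygen is bonded to carbon (–O–C), not to H, so this is an ester. In each of CH(CONH2) and CH(NHCOCH3), the carbonyl is bonded to nitrogen, not to –OH; that is an amide.

carboxylic acid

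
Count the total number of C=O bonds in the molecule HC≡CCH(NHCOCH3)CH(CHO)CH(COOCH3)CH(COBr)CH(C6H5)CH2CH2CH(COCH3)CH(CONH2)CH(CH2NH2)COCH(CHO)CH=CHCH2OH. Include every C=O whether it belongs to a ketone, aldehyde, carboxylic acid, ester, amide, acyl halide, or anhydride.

CH(NHCOCH3): amide, 1 C=O (running total 1).
CH(CHO): aldehyde, 1 C=O (running total 2).
CH(COOCH3): ester, 1 C=O (running total 3).
CH(COBr): acyl halide, 1 C=O (running total 4).
CH(COCH3): ketone, 1 C=O (running total 5).
CH(CONH2): amide, 1 C=O (running total 6).
CO: ketone, 1 C=O (running total 7).
CH(CHO): aldehyde, 1 C=O (running total 8).

8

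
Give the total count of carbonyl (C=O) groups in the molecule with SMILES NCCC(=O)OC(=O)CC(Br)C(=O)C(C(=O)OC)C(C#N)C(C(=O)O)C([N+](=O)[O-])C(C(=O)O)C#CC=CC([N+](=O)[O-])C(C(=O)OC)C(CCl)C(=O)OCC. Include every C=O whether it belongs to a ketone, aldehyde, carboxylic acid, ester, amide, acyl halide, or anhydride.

8

CH2CO-O-COCH2: anhydride, 2 C=O (running total 2).
CO: ketone, 1 C=O (running total 3).
CH(COOCH3): ester, 1 C=O (running total 4).
CH(COOH): carboxylic acid, 1 C=O (running total 5).
CH(COOH): carboxylic acid, 1 C=O (running total 6).
CH(COOCH3): ester, 1 C=O (running total 7).
COOCH2CH3: ester, 1 C=O (running total 8).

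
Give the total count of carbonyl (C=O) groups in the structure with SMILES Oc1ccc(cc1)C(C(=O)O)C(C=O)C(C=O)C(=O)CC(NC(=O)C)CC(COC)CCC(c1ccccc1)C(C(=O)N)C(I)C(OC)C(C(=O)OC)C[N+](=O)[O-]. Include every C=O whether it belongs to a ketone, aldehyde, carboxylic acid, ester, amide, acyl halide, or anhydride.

7

CH(COOH): carboxylic acid, 1 C=O (running total 1).
CH(CHO): aldehyde, 1 C=O (running total 2).
CH(CHO): aldehyde, 1 C=O (running total 3).
CO: ketone, 1 C=O (running total 4).
CH(NHCOCH3): amide, 1 C=O (running total 5).
CH(CONH2): amide, 1 C=O (running total 6).
CH(COOCH3): ester, 1 C=O (running total 7).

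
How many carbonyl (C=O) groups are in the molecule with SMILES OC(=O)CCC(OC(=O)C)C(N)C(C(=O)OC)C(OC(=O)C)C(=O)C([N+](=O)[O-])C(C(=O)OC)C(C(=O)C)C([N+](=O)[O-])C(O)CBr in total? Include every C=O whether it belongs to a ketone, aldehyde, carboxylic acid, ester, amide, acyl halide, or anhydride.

HOOC: carboxylic acid, 1 C=O (running total 1).
CH(OCOCH3): ester, 1 C=O (running total 2).
CH(COOCH3): ester, 1 C=O (running total 3).
CH(OCOCH3): ester, 1 C=O (running total 4).
CO: ketone, 1 C=O (running total 5).
CH(COOCH3): ester, 1 C=O (running total 6).
CH(COCH3): ketone, 1 C=O (running total 7).

7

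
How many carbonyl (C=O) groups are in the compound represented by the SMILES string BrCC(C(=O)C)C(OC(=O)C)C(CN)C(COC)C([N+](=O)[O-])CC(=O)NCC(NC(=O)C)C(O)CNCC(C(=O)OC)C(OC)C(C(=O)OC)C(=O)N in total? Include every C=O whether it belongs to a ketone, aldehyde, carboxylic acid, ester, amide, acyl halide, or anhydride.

CH(COCH3): ketone, 1 C=O (running total 1).
CH(OCOCH3): ester, 1 C=O (running total 2).
CH2CONHCH2: amide, 1 C=O (running total 3).
CH(NHCOCH3): amide, 1 C=O (running total 4).
CH(COOCH3): ester, 1 C=O (running total 5).
CH(COOCH3): ester, 1 C=O (running total 6).
CONH2: amide, 1 C=O (running total 7).

7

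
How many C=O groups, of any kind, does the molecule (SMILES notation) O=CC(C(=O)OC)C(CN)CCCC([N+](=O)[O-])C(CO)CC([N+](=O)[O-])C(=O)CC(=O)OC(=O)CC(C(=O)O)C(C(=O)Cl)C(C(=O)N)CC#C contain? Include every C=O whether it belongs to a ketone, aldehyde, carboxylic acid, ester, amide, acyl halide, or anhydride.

OHC: aldehyde, 1 C=O (running total 1).
CH(COOCH3): ester, 1 C=O (running total 2).
CO: ketone, 1 C=O (running total 3).
CH2CO-O-COCH2: anhydride, 2 C=O (running total 5).
CH(COOH): carboxylic acid, 1 C=O (running total 6).
CH(COCl): acyl halide, 1 C=O (running total 7).
CH(CONH2): amide, 1 C=O (running total 8).

8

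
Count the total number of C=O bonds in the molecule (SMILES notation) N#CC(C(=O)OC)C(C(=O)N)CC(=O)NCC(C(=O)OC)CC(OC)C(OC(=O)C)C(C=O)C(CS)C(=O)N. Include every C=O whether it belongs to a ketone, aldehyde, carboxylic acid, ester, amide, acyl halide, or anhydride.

7

CH(COOCH3): ester, 1 C=O (running total 1).
CH(CONH2): amide, 1 C=O (running total 2).
CH2CONHCH2: amide, 1 C=O (running total 3).
CH(COOCH3): ester, 1 C=O (running total 4).
CH(OCOCH3): ester, 1 C=O (running total 5).
CH(CHO): aldehyde, 1 C=O (running total 6).
CONH2: amide, 1 C=O (running total 7).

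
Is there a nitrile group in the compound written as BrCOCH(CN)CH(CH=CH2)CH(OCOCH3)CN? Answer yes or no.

Working along the chain:
  BrCO: –C(=O)Br: carbonyl C bonded to C and to a halogen → acyl halide (not alkyl halide).
  CH(CN): pendant –C≡N: nitrile.
  CH(CH=CH2): pendant –CH=CH2: C=C double bond → alkene.
  CH(OCOCH3): pendant –OC(=O)CH3: an acyloxy group → ester.
  CN: –C≡N: carbon triple-bonded to nitrogen → nitrile.
The CH(CN) segment supplies the nitrile: pendant –C≡N: nitrile.

yes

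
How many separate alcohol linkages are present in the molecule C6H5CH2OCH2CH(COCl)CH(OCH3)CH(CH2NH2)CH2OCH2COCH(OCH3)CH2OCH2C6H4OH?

C6H5– phenyl ring → arene.
C–O–C with sp³ carbons on both sides and no adjacent C=O → ether.
pendant –C(=O)X: carbonyl C bonded to C and halogen → acyl halide.
pendant –OCH3: C–O–C with sp³ C, no adjacent C=O → ether.
pendant –CH2NH2: N on sp³ C, no adjacent C=O → amine.
C–O–C with sp³ carbons on both sides and no adjacent C=O → ether.
–C(=O)– with carbon on both sides → ketone.
pendant –OCH3: C–O–C with sp³ C, no adjacent C=O → ether.
C–O–C with sp³ carbons on both sides and no adjacent C=O → ether.
–OH attached directly to an aromatic ring → phenol (not alcohol); the ring itself is an arene.
No segment is a alcohol: CH2OCH2 is ether, not alcohol; CH(OCH3) is ether, not alcohol; CH2OCH2 is ether, not alcohol. → 0.

0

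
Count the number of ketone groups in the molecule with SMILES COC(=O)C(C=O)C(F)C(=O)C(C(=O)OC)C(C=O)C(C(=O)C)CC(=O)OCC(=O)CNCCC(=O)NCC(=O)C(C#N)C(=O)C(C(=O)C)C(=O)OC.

Working along the chain:
  CH3OOC: CH3O–C(=O)–: carbonyl C bonded to C and to –OCH3 → ester (not ketone + ether).
  CH(CHO): pendant –CHO: carbonyl C bonded to C and H → aldehyde.
  CH(F): halogen on an sp³ carbon → alkyl halide.
  CO: –C(=O)– with carbon on both sides → ketone.
  CH(COOCH3): pendant –COOCH3: carbonyl C bonded to C and –OCH3 → ester.
  CH(CHO): pendant –CHO: carbonyl C bonded to C and H → aldehyde.
  CH(COCH3): pendant –COCH3: carbonyl C bonded to two carbons → ketone.
  CH2COOCH2: –C(=O)–O–C with C on the carbonyl side → ester.
  CO: –C(=O)– with carbon on both sides → ketone.
  CH2NHCH2: C–N–C with sp³ carbons and no adjacent C=O → amine (secondary).
  CH2CONHCH2: –C(=O)–N– linkage → amide (the N is not an amine).
  CO: –C(=O)– with carbon on both sides → ketone.
  CH(CN): pendant –C≡N: nitrile.
  CO: –C(=O)– with carbon on both sides → ketone.
  CH(COCH3): pendant –COCH3: carbonyl C bonded to two carbons → ketone.
  COOCH3: –C(=O)OCH3: carbonyl C bonded to C and to –OCH3 → ester (not ketone + ether).
Ketone appears at: CO, CH(COCH3), CO, CO, CO, CH(COCH3) → 6.

6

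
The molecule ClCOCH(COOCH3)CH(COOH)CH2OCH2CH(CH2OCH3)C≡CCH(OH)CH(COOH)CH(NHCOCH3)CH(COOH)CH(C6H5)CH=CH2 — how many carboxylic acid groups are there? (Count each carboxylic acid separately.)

3

Taking each segment in turn:
  ClCO: –C(=O)Cl: carbonyl C bonded to C and to a halogen → acyl halide (not alkyl halide).
  CH(COOCH3): pendant –COOCH3: carbonyl C bonded to C and –OCH3 → ester.
  CH(COOH): pendant –COOH: carbonyl C bonded to C and –OH → carboxylic acid.
  CH2OCH2: C–O–C with sp³ carbons on both sides and no adjacent C=O → ether.
  CH(CH2OCH3): pendant –CH2OCH3: C–O–C linkage → ether.
  C≡C: C≡C triple bond → alkyne.
  CH(OH): –OH on an sp³ carbon → alcohol (secondary).
  CH(COOH): pendant –COOH: carbonyl C bonded to C and –OH → carboxylic acid.
  CH(NHCOCH3): pendant –NHC(=O)CH3: N bonded to a carbonyl → amide (not amine).
  CH(COOH): pendant –COOH: carbonyl C bonded to C and –OH → carboxylic acid.
  CH(C6H5): pendant –C6H5: benzene ring → arene.
  CH=CH2: C=C double bond → alkene.
Carboxylic acid appears at: CH(COOH), CH(COOH), CH(COOH) → 3.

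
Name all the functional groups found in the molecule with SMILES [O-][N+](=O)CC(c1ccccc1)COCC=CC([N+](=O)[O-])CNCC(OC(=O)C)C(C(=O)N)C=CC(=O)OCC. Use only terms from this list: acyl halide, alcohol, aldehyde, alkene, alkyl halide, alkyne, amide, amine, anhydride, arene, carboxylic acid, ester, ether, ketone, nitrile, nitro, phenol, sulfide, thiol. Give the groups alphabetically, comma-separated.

alkene, amide, amine, arene, ester, ether, nitro

Working along the chain:
  O2NCH2: –NO2 on carbon → nitro group.
  CH(C6H5): pendant –C6H5: benzene ring → arene.
  CH2OCH2: C–O–C with sp³ carbons on both sides and no adjacent C=O → ether.
  CH=CH: C=C double bond → alkene.
  CH(NO2): –NO2 on an sp³ carbon → nitro (the N=O is not a carbonyl).
  CH2NHCH2: C–N–C with sp³ carbons and no adjacent C=O → amine (secondary).
  CH(OCOCH3): pendant –OC(=O)CH3: an acyloxy group → ester.
  CH(CONH2): pendant –CONH2: carbonyl C bonded to C and N → amide.
  CH=CH: C=C double bond → alkene.
  COOCH2CH3: –C(=O)OCH2CH3: carbonyl C bonded to C and to –OEt → ester.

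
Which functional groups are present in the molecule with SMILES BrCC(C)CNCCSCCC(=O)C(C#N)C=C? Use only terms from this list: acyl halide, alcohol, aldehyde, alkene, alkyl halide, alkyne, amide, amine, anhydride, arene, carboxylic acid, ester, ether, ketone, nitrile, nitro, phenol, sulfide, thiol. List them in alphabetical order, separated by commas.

Reading the structure from left to right:
  BrCH2: halogen on an sp³ carbon → alkyl halide.
  CH2NHCH2: C–N–C with sp³ carbons and no adjacent C=O → amine (secondary).
  CH2SCH2: C–S–C linkage → sulfide (thioether).
  CO: –C(=O)– with carbon on both sides → ketone.
  CH(CN): pendant –C≡N: nitrile.
  CH=CH2: C=C double bond → alkene.

alkene, alkyl halide, amine, ketone, nitrile, sulfide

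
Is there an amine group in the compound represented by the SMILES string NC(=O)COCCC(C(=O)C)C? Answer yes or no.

–C(=O)NH2: carbonyl C bonded to C and to N → amide (the N is not a separate amine).
C–O–C with sp³ carbons on both sides and no adjacent C=O → ether.
pendant –COCH3: carbonyl C bonded to two carbons → ketone.
In H2NCO, the nitrogen is bonded directly to a carbonyl carbon, making it part of an amide, not a free amine.
The groups actually present are: amide, ether, ketone.

no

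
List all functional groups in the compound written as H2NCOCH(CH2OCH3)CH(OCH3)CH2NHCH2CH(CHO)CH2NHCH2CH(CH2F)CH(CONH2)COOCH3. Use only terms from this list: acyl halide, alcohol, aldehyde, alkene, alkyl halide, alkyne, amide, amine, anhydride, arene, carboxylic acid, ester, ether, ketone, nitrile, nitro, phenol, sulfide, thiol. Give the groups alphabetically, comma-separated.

Taking each segment in turn:
  H2NCO: –C(=O)NH2: carbonyl C bonded to C and to N → amide (the N is not a separate amine).
  CH(CH2OCH3): pendant –CH2OCH3: C–O–C linkage → ether.
  CH(OCH3): pendant –OCH3: C–O–C with sp³ C, no adjacent C=O → ether.
  CH2NHCH2: C–N–C with sp³ carbons and no adjacent C=O → amine (secondary).
  CH(CHO): pendant –CHO: carbonyl C bonded to C and H → aldehyde.
  CH2NHCH2: C–N–C with sp³ carbons and no adjacent C=O → amine (secondary).
  CH(CH2F): pendant –CH2X: halogen on sp³ carbon → alkyl halide.
  CH(CONH2): pendant –CONH2: carbonyl C bonded to C and N → amide.
  COOCH3: –C(=O)OCH3: carbonyl C bonded to C and to –OCH3 → ester (not ketone + ether).

aldehyde, alkyl halide, amide, amine, ester, ether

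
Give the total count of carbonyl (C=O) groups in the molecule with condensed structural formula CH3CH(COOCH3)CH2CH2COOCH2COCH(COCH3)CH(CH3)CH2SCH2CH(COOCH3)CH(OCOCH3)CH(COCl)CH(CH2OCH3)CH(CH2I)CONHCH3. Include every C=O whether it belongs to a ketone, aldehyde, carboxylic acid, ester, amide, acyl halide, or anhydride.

8

CH(COOCH3): ester, 1 C=O (running total 1).
CH2COOCH2: ester, 1 C=O (running total 2).
CO: ketone, 1 C=O (running total 3).
CH(COCH3): ketone, 1 C=O (running total 4).
CH(COOCH3): ester, 1 C=O (running total 5).
CH(OCOCH3): ester, 1 C=O (running total 6).
CH(COCl): acyl halide, 1 C=O (running total 7).
CONHCH3: amide, 1 C=O (running total 8).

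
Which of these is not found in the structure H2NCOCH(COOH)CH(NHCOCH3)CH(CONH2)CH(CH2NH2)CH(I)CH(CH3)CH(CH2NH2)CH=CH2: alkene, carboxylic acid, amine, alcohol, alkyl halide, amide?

alcohol

amide: present (H2NCO — –C(=O)NH2: carbonyl C bonded to C and to N → amide (the N is not a separate amine)).
alkene: present (CH=CH2 — C=C double bond → alkene).
alkyl halide: present (CH(I) — halogen on an sp³ carbon → alkyl halide).
carboxylic acid: present (CH(COOH) — pendant –COOH: carbonyl C bonded to C and –OH → carboxylic acid).
amine: present (CH(CH2NH2) — pendant –CH2NH2: N on sp³ C, no adjacent C=O → amine).
alcohol: absent. In CH(COOH), the –OH sits on a carbonyl carbon, making it part of a carboxylic acid, not an alcohol.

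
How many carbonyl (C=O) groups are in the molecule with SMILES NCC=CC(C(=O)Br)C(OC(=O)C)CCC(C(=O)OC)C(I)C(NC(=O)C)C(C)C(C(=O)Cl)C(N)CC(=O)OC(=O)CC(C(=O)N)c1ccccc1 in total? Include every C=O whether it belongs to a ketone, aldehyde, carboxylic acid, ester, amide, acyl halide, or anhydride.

CH(COBr): acyl halide, 1 C=O (running total 1).
CH(OCOCH3): ester, 1 C=O (running total 2).
CH(COOCH3): ester, 1 C=O (running total 3).
CH(NHCOCH3): amide, 1 C=O (running total 4).
CH(COCl): acyl halide, 1 C=O (running total 5).
CH2CO-O-COCH2: anhydride, 2 C=O (running total 7).
CH(CONH2): amide, 1 C=O (running total 8).

8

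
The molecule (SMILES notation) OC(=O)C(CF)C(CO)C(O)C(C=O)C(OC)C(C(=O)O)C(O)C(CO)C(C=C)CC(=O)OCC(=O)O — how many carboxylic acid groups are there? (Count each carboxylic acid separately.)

Taking each segment in turn:
  HOOC: –COOH: carbonyl C bonded to –OH and C → carboxylic acid (the –OH is not a separate alcohol).
  CH(CH2F): pendant –CH2X: halogen on sp³ carbon → alkyl halide.
  CH(CH2OH): pendant –CH2OH on an sp³ backbone C → alcohol.
  CH(OH): –OH on an sp³ carbon → alcohol (secondary).
  CH(CHO): pendant –CHO: carbonyl C bonded to C and H → aldehyde.
  CH(OCH3): pendant –OCH3: C–O–C with sp³ C, no adjacent C=O → ether.
  CH(COOH): pendant –COOH: carbonyl C bonded to C and –OH → carboxylic acid.
  CH(OH): –OH on an sp³ carbon → alcohol (secondary).
  CH(CH2OH): pendant –CH2OH on an sp³ backbone C → alcohol.
  CH(CH=CH2): pendant –CH=CH2: C=C double bond → alkene.
  CH2COOCH2: –C(=O)–O–C with C on the carbonyl side → ester.
  COOH: –COOH: carbonyl C bonded to –OH and C → carboxylic acid (the –OH is not a separate alcohol).
Carboxylic acid appears at: HOOC, CH(COOH), COOH → 3.

3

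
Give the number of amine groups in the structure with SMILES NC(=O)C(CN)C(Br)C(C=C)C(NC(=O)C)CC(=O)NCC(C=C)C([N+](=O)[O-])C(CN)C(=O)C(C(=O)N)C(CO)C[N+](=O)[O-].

Taking each segment in turn:
  H2NCO: –C(=O)NH2: carbonyl C bonded to C and to N → amide (the N is not a separate amine).
  CH(CH2NH2): pendant –CH2NH2: N on sp³ C, no adjacent C=O → amine.
  CH(Br): halogen on an sp³ carbon → alkyl halide.
  CH(CH=CH2): pendant –CH=CH2: C=C double bond → alkene.
  CH(NHCOCH3): pendant –NHC(=O)CH3: N bonded to a carbonyl → amide (not amine).
  CH2CONHCH2: –C(=O)–N– linkage → amide (the N is not an amine).
  CH(CH=CH2): pendant –CH=CH2: C=C double bond → alkene.
  CH(NO2): –NO2 on an sp³ carbon → nitro (the N=O is not a carbonyl).
  CH(CH2NH2): pendant –CH2NH2: N on sp³ C, no adjacent C=O → amine.
  CO: –C(=O)– with carbon on both sides → ketone.
  CH(CONH2): pendant –CONH2: carbonyl C bonded to C and N → amide.
  CH(CH2OH): pendant –CH2OH on an sp³ backbone C → alcohol.
  CH2NO2: –NO2 on carbon → nitro group.
Amine appears at: CH(CH2NH2), CH(CH2NH2) → 2.

2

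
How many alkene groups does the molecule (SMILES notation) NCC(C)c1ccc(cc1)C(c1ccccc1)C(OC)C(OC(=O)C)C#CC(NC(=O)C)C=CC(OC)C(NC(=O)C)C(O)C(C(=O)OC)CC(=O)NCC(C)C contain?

1

Taking each segment in turn:
  H2NCH2: –NH2 on an sp³ carbon with no adjacent C=O → amine.
  C6H4: para-disubstituted benzene ring → arene.
  CH(C6H5): pendant –C6H5: benzene ring → arene.
  CH(OCH3): pendant –OCH3: C–O–C with sp³ C, no adjacent C=O → ether.
  CH(OCOCH3): pendant –OC(=O)CH3: an acyloxy group → ester.
  C≡C: C≡C triple bond → alkyne.
  CH(NHCOCH3): pendant –NHC(=O)CH3: N bonded to a carbonyl → amide (not amine).
  CH=CH: C=C double bond → alkene.
  CH(OCH3): pendant –OCH3: C–O–C with sp³ C, no adjacent C=O → ether.
  CH(NHCOCH3): pendant –NHC(=O)CH3: N bonded to a carbonyl → amide (not amine).
  CH(OH): –OH on an sp³ carbon → alcohol (secondary).
  CH(COOCH3): pendant –COOCH3: carbonyl C bonded to C and –OCH3 → ester.
  CH2CONHCH2: –C(=O)–N– linkage → amide (the N is not an amine).
Alkene appears at: CH=CH → 1.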